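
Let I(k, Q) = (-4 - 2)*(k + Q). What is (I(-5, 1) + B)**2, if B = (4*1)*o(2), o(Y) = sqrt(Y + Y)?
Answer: 1024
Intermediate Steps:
o(Y) = sqrt(2)*sqrt(Y) (o(Y) = sqrt(2*Y) = sqrt(2)*sqrt(Y))
I(k, Q) = -6*Q - 6*k (I(k, Q) = -6*(Q + k) = -6*Q - 6*k)
B = 8 (B = (4*1)*(sqrt(2)*sqrt(2)) = 4*2 = 8)
(I(-5, 1) + B)**2 = ((-6*1 - 6*(-5)) + 8)**2 = ((-6 + 30) + 8)**2 = (24 + 8)**2 = 32**2 = 1024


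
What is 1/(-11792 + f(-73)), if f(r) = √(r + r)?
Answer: -5896/69525705 - I*√146/139051410 ≈ -8.4803e-5 - 8.6896e-8*I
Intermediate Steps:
f(r) = √2*√r (f(r) = √(2*r) = √2*√r)
1/(-11792 + f(-73)) = 1/(-11792 + √2*√(-73)) = 1/(-11792 + √2*(I*√73)) = 1/(-11792 + I*√146)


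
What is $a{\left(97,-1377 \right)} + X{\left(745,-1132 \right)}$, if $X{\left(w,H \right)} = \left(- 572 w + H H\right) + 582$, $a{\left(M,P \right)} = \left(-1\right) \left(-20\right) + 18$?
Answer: $855904$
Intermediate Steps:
$a{\left(M,P \right)} = 38$ ($a{\left(M,P \right)} = 20 + 18 = 38$)
$X{\left(w,H \right)} = 582 + H^{2} - 572 w$ ($X{\left(w,H \right)} = \left(- 572 w + H^{2}\right) + 582 = \left(H^{2} - 572 w\right) + 582 = 582 + H^{2} - 572 w$)
$a{\left(97,-1377 \right)} + X{\left(745,-1132 \right)} = 38 + \left(582 + \left(-1132\right)^{2} - 426140\right) = 38 + \left(582 + 1281424 - 426140\right) = 38 + 855866 = 855904$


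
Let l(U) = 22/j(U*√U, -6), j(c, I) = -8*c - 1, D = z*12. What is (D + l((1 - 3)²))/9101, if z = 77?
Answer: 60038/591565 ≈ 0.10149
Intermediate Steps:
D = 924 (D = 77*12 = 924)
j(c, I) = -1 - 8*c
l(U) = 22/(-1 - 8*U^(3/2)) (l(U) = 22/(-1 - 8*U*√U) = 22/(-1 - 8*U^(3/2)))
(D + l((1 - 3)²))/9101 = (924 - 22/(1 + 8*((1 - 3)²)^(3/2)))/9101 = (924 - 22/(1 + 8*((-2)²)^(3/2)))*(1/9101) = (924 - 22/(1 + 8*4^(3/2)))*(1/9101) = (924 - 22/(1 + 8*8))*(1/9101) = (924 - 22/(1 + 64))*(1/9101) = (924 - 22/65)*(1/9101) = (60038/65)*(1/9101) = 60038/591565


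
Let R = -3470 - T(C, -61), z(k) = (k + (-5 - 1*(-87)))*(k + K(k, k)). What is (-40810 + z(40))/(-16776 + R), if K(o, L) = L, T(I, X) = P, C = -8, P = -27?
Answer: 31050/20219 ≈ 1.5357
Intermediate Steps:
T(I, X) = -27
z(k) = 2*k*(82 + k) (z(k) = (k + (-5 - 1*(-87)))*(k + k) = (k + (-5 + 87))*(2*k) = (k + 82)*(2*k) = (82 + k)*(2*k) = 2*k*(82 + k))
R = -3443 (R = -3470 - 1*(-27) = -3470 + 27 = -3443)
(-40810 + z(40))/(-16776 + R) = (-40810 + 2*40*(82 + 40))/(-16776 - 3443) = (-40810 + 2*40*122)/(-20219) = (-40810 + 9760)*(-1/20219) = -31050*(-1/20219) = 31050/20219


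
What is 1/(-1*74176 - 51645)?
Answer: -1/125821 ≈ -7.9478e-6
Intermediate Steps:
1/(-1*74176 - 51645) = 1/(-74176 - 51645) = 1/(-125821) = -1/125821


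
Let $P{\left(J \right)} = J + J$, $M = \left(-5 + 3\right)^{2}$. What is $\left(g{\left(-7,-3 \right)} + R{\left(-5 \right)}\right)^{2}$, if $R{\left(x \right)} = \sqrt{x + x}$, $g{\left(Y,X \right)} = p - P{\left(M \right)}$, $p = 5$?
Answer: $\left(3 - i \sqrt{10}\right)^{2} \approx -1.0 - 18.974 i$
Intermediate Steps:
$M = 4$ ($M = \left(-2\right)^{2} = 4$)
$P{\left(J \right)} = 2 J$
$g{\left(Y,X \right)} = -3$ ($g{\left(Y,X \right)} = 5 - 2 \cdot 4 = 5 - 8 = -3$)
$R{\left(x \right)} = \sqrt{2} \sqrt{x}$ ($R{\left(x \right)} = \sqrt{2 x} = \sqrt{2} \sqrt{x}$)
$\left(g{\left(-7,-3 \right)} + R{\left(-5 \right)}\right)^{2} = \left(-3 + \sqrt{2} \sqrt{-5}\right)^{2} = \left(-3 + \sqrt{2} i \sqrt{5}\right)^{2} = \left(-3 + i \sqrt{10}\right)^{2}$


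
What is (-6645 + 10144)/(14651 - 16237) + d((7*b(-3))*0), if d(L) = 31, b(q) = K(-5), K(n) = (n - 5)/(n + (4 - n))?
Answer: 45667/1586 ≈ 28.794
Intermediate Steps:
K(n) = -5/4 + n/4 (K(n) = (-5 + n)/4 = (-5 + n)*(1/4) = -5/4 + n/4)
b(q) = -5/2 (b(q) = -5/4 + (1/4)*(-5) = -5/4 - 5/4 = -5/2)
(-6645 + 10144)/(14651 - 16237) + d((7*b(-3))*0) = (-6645 + 10144)/(14651 - 16237) + 31 = 3499/(-1586) + 31 = 3499*(-1/1586) + 31 = -3499/1586 + 31 = 45667/1586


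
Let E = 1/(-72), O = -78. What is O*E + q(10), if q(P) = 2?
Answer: 37/12 ≈ 3.0833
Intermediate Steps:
E = -1/72 ≈ -0.013889
O*E + q(10) = -78*(-1/72) + 2 = 13/12 + 2 = 37/12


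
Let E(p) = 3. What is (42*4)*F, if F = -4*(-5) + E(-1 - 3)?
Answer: 3864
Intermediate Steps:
F = 23 (F = -4*(-5) + 3 = 20 + 3 = 23)
(42*4)*F = (42*4)*23 = 168*23 = 3864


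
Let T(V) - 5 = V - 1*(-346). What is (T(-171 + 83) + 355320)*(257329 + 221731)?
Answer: 170345591980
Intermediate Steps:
T(V) = 351 + V (T(V) = 5 + (V - 1*(-346)) = 5 + (V + 346) = 5 + (346 + V) = 351 + V)
(T(-171 + 83) + 355320)*(257329 + 221731) = ((351 + (-171 + 83)) + 355320)*(257329 + 221731) = ((351 - 88) + 355320)*479060 = (263 + 355320)*479060 = 355583*479060 = 170345591980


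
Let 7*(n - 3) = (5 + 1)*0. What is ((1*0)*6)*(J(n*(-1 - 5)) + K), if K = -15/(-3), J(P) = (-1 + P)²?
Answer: 0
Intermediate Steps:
n = 3 (n = 3 + ((5 + 1)*0)/7 = 3 + (6*0)/7 = 3 + (⅐)*0 = 3 + 0 = 3)
K = 5 (K = -15*(-⅓) = 5)
((1*0)*6)*(J(n*(-1 - 5)) + K) = ((1*0)*6)*((-1 + 3*(-1 - 5))² + 5) = (0*6)*((-1 + 3*(-6))² + 5) = 0*((-1 - 18)² + 5) = 0*((-19)² + 5) = 0*(361 + 5) = 0*366 = 0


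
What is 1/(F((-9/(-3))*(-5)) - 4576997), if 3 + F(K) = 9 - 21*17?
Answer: -1/4577348 ≈ -2.1847e-7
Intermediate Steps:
F(K) = -351 (F(K) = -3 + (9 - 21*17) = -3 + (9 - 357) = -3 - 348 = -351)
1/(F((-9/(-3))*(-5)) - 4576997) = 1/(-351 - 4576997) = 1/(-4577348) = -1/4577348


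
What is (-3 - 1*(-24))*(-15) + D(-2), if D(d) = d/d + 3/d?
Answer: -631/2 ≈ -315.50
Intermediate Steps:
D(d) = 1 + 3/d
(-3 - 1*(-24))*(-15) + D(-2) = (-3 - 1*(-24))*(-15) + (3 - 2)/(-2) = (-3 + 24)*(-15) - ½*1 = 21*(-15) - ½ = -315 - ½ = -631/2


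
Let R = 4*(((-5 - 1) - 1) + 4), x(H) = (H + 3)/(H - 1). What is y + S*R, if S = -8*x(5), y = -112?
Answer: 80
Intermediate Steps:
x(H) = (3 + H)/(-1 + H)
S = -16 (S = -8*(3 + 5)/(-1 + 5) = -8*8/4 = -2*8 = -8*2 = -16)
R = -12 (R = 4*((-6 - 1) + 4) = 4*(-7 + 4) = 4*(-3) = -12)
y + S*R = -112 - 16*(-12) = -112 + 192 = 80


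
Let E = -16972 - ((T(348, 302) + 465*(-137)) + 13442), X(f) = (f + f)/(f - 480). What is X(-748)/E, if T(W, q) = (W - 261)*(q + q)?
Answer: -374/5911899 ≈ -6.3262e-5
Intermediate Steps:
T(W, q) = 2*q*(-261 + W) (T(W, q) = (-261 + W)*(2*q) = 2*q*(-261 + W))
X(f) = 2*f/(-480 + f) (X(f) = (2*f)/(-480 + f) = 2*f/(-480 + f))
E = -19257 (E = -16972 - ((2*302*(-261 + 348) + 465*(-137)) + 13442) = -16972 - ((2*302*87 - 63705) + 13442) = -16972 - ((52548 - 63705) + 13442) = -16972 - (-11157 + 13442) = -16972 - 1*2285 = -16972 - 2285 = -19257)
X(-748)/E = (2*(-748)/(-480 - 748))/(-19257) = (2*(-748)/(-1228))*(-1/19257) = (2*(-748)*(-1/1228))*(-1/19257) = (374/307)*(-1/19257) = -374/5911899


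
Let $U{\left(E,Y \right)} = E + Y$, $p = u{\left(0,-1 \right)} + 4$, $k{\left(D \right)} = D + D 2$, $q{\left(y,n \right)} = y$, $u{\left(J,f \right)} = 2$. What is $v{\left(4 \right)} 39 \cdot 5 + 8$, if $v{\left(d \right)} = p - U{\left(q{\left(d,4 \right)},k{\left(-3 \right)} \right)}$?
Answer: $2153$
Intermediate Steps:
$k{\left(D \right)} = 3 D$ ($k{\left(D \right)} = D + 2 D = 3 D$)
$p = 6$ ($p = 2 + 4 = 6$)
$v{\left(d \right)} = 15 - d$ ($v{\left(d \right)} = 6 - \left(d + 3 \left(-3\right)\right) = 6 - \left(d - 9\right) = 6 - \left(-9 + d\right) = 15 - d$)
$v{\left(4 \right)} 39 \cdot 5 + 8 = \left(15 - 4\right) 39 \cdot 5 + 8 = \left(15 - 4\right) 195 + 8 = 11 \cdot 195 + 8 = 2145 + 8 = 2153$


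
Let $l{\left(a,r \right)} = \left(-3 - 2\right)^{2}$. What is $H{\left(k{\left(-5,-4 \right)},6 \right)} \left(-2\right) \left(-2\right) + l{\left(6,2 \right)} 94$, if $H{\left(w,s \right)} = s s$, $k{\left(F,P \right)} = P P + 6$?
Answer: $2494$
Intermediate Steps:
$k{\left(F,P \right)} = 6 + P^{2}$ ($k{\left(F,P \right)} = P^{2} + 6 = 6 + P^{2}$)
$l{\left(a,r \right)} = 25$ ($l{\left(a,r \right)} = \left(-5\right)^{2} = 25$)
$H{\left(w,s \right)} = s^{2}$
$H{\left(k{\left(-5,-4 \right)},6 \right)} \left(-2\right) \left(-2\right) + l{\left(6,2 \right)} 94 = 6^{2} \left(-2\right) \left(-2\right) + 25 \cdot 94 = 36 \left(-2\right) \left(-2\right) + 2350 = \left(-72\right) \left(-2\right) + 2350 = 144 + 2350 = 2494$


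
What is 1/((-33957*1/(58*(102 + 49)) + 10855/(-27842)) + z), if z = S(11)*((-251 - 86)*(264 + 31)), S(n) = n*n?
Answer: -60960059/733301916248406 ≈ -8.3131e-8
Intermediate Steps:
S(n) = n²
z = -12029215 (z = 11²*((-251 - 86)*(264 + 31)) = 121*(-337*295) = 121*(-99415) = -12029215)
1/((-33957*1/(58*(102 + 49)) + 10855/(-27842)) + z) = 1/((-33957*1/(58*(102 + 49)) + 10855/(-27842)) - 12029215) = 1/((-33957/(58*151) + 10855*(-1/27842)) - 12029215) = 1/((-33957/8758 - 10855/27842) - 12029215) = 1/(-260124721/60960059 - 12029215) = 1/(-733301916248406/60960059) = -60960059/733301916248406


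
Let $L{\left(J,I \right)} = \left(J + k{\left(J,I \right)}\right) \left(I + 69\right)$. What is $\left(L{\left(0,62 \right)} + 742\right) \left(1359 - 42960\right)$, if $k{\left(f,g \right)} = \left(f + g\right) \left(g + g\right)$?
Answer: $-41928399870$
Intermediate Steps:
$k{\left(f,g \right)} = 2 g \left(f + g\right)$ ($k{\left(f,g \right)} = \left(f + g\right) 2 g = 2 g \left(f + g\right)$)
$L{\left(J,I \right)} = \left(69 + I\right) \left(J + 2 I \left(I + J\right)\right)$ ($L{\left(J,I \right)} = \left(J + 2 I \left(J + I\right)\right) \left(I + 69\right) = \left(J + 2 I \left(I + J\right)\right) \left(69 + I\right) = \left(69 + I\right) \left(J + 2 I \left(I + J\right)\right)$)
$\left(L{\left(0,62 \right)} + 742\right) \left(1359 - 42960\right) = \left(\left(69 \cdot 0 + 62 \cdot 0 + 2 \cdot 62^{2} \left(62 + 0\right) + 138 \cdot 62 \left(62 + 0\right)\right) + 742\right) \left(1359 - 42960\right) = \left(\left(0 + 0 + 2 \cdot 3844 \cdot 62 + 138 \cdot 62 \cdot 62\right) + 742\right) \left(-41601\right) = \left(\left(0 + 0 + 476656 + 530472\right) + 742\right) \left(-41601\right) = \left(1007128 + 742\right) \left(-41601\right) = 1007870 \left(-41601\right) = -41928399870$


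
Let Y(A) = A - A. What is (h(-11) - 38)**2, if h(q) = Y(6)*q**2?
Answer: 1444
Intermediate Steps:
Y(A) = 0
h(q) = 0 (h(q) = 0*q**2 = 0)
(h(-11) - 38)**2 = (0 - 38)**2 = (-38)**2 = 1444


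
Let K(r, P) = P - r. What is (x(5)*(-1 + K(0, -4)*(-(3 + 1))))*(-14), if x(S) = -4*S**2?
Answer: 21000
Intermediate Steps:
(x(5)*(-1 + K(0, -4)*(-(3 + 1))))*(-14) = ((-4*5**2)*(-1 + (-4 - 1*0)*(-(3 + 1))))*(-14) = ((-4*25)*(-1 + (-4 + 0)*(-1*4)))*(-14) = -100*(-1 - 4*(-4))*(-14) = -100*(-1 + 16)*(-14) = -100*15*(-14) = -1500*(-14) = 21000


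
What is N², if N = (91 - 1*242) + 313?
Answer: 26244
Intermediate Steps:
N = 162 (N = (91 - 242) + 313 = -151 + 313 = 162)
N² = 162² = 26244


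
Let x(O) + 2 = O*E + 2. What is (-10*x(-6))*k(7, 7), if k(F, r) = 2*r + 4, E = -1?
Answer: -1080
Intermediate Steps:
k(F, r) = 4 + 2*r
x(O) = -O (x(O) = -2 + (O*(-1) + 2) = -2 + (-O + 2) = -2 + (2 - O) = -O)
(-10*x(-6))*k(7, 7) = (-(-10)*(-6))*(4 + 2*7) = (-10*6)*(4 + 14) = -60*18 = -1080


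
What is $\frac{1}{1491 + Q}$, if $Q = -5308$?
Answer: $- \frac{1}{3817} \approx -0.00026199$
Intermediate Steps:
$\frac{1}{1491 + Q} = \frac{1}{1491 - 5308} = \frac{1}{-3817} = - \frac{1}{3817}$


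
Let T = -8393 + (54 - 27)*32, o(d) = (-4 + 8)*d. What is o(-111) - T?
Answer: 7085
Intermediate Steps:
o(d) = 4*d
T = -7529 (T = -8393 + 27*32 = -8393 + 864 = -7529)
o(-111) - T = 4*(-111) - 1*(-7529) = -444 + 7529 = 7085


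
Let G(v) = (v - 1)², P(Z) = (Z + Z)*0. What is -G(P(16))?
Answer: -1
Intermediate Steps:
P(Z) = 0 (P(Z) = (2*Z)*0 = 0)
G(v) = (-1 + v)²
-G(P(16)) = -(-1 + 0)² = -1*(-1)² = -1*1 = -1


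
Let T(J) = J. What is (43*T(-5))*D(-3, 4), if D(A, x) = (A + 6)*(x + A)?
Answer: -645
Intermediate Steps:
D(A, x) = (6 + A)*(A + x)
(43*T(-5))*D(-3, 4) = (43*(-5))*((-3)² + 6*(-3) + 6*4 - 3*4) = -215*(9 - 18 + 24 - 12) = -215*3 = -645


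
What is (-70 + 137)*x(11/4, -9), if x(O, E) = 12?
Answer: 804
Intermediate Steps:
(-70 + 137)*x(11/4, -9) = (-70 + 137)*12 = 67*12 = 804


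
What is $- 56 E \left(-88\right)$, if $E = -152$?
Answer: $-749056$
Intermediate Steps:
$- 56 E \left(-88\right) = \left(-56\right) \left(-152\right) \left(-88\right) = 8512 \left(-88\right) = -749056$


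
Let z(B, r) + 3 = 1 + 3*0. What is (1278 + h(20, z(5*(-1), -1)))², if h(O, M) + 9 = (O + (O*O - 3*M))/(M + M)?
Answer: 5405625/4 ≈ 1.3514e+6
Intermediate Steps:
z(B, r) = -2 (z(B, r) = -3 + (1 + 3*0) = -3 + (1 + 0) = -3 + 1 = -2)
h(O, M) = -9 + (O + O² - 3*M)/(2*M) (h(O, M) = -9 + (O + (O*O - 3*M))/(M + M) = -9 + (O + (O² - 3*M))/((2*M)) = -9 + (O + O² - 3*M)*(1/(2*M)) = -9 + (O + O² - 3*M)/(2*M))
(1278 + h(20, z(5*(-1), -1)))² = (1278 + (½)*(20 + 20² - 21*(-2))/(-2))² = (1278 + (½)*(-½)*(20 + 400 + 42))² = (1278 + (½)*(-½)*462)² = (1278 - 231/2)² = (2325/2)² = 5405625/4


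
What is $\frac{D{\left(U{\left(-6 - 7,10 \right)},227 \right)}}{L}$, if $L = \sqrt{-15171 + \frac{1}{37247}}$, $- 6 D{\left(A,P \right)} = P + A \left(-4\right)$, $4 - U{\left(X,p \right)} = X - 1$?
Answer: $\frac{155 i \sqrt{5261830017073}}{1695222708} \approx 0.20974 i$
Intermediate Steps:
$U{\left(X,p \right)} = 5 - X$ ($U{\left(X,p \right)} = 4 - \left(X - 1\right) = 4 - \left(-1 + X\right) = 5 - X$)
$D{\left(A,P \right)} = - \frac{P}{6} + \frac{2 A}{3}$ ($D{\left(A,P \right)} = - \frac{P + A \left(-4\right)}{6} = - \frac{P - 4 A}{6} = - \frac{P}{6} + \frac{2 A}{3}$)
$L = \frac{2 i \sqrt{5261830017073}}{37247}$ ($L = \sqrt{-15171 + \frac{1}{37247}} = \sqrt{- \frac{565074236}{37247}} = \frac{2 i \sqrt{5261830017073}}{37247} \approx 123.17 i$)
$\frac{D{\left(U{\left(-6 - 7,10 \right)},227 \right)}}{L} = \frac{\left(- \frac{1}{6}\right) 227 + \frac{2 \left(5 - \left(-6 - 7\right)\right)}{3}}{\frac{2}{37247} i \sqrt{5261830017073}} = \left(- \frac{227}{6} + \frac{2 \left(5 - \left(-6 - 7\right)\right)}{3}\right) \left(- \frac{i \sqrt{5261830017073}}{282537118}\right) = \left(- \frac{227}{6} + \frac{2 \left(5 - -13\right)}{3}\right) \left(- \frac{i \sqrt{5261830017073}}{282537118}\right) = \left(- \frac{227}{6} + \frac{2 \left(5 + 13\right)}{3}\right) \left(- \frac{i \sqrt{5261830017073}}{282537118}\right) = \left(- \frac{227}{6} + \frac{2}{3} \cdot 18\right) \left(- \frac{i \sqrt{5261830017073}}{282537118}\right) = \left(- \frac{227}{6} + 12\right) \left(- \frac{i \sqrt{5261830017073}}{282537118}\right) = - \frac{155 \left(- \frac{i \sqrt{5261830017073}}{282537118}\right)}{6} = \frac{155 i \sqrt{5261830017073}}{1695222708}$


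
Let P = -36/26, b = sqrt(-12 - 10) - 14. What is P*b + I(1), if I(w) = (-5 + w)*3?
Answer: 96/13 - 18*I*sqrt(22)/13 ≈ 7.3846 - 6.4944*I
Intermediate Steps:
b = -14 + I*sqrt(22) (b = sqrt(-22) - 14 = I*sqrt(22) - 14 = -14 + I*sqrt(22) ≈ -14.0 + 4.6904*I)
P = -18/13 (P = -36*1/26 = -18/13 ≈ -1.3846)
I(w) = -15 + 3*w
P*b + I(1) = -18*(-14 + I*sqrt(22))/13 + (-15 + 3*1) = (252/13 - 18*I*sqrt(22)/13) + (-15 + 3) = (252/13 - 18*I*sqrt(22)/13) - 12 = 96/13 - 18*I*sqrt(22)/13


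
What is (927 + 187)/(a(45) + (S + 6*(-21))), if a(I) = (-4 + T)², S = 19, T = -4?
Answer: -1114/43 ≈ -25.907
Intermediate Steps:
a(I) = 64 (a(I) = (-4 - 4)² = (-8)² = 64)
(927 + 187)/(a(45) + (S + 6*(-21))) = (927 + 187)/(64 + (19 + 6*(-21))) = 1114/(64 + (19 - 126)) = 1114/(64 - 107) = 1114/(-43) = 1114*(-1/43) = -1114/43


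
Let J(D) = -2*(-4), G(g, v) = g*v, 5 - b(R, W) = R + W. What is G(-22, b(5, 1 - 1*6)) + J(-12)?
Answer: -102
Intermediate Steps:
b(R, W) = 5 - R - W (b(R, W) = 5 - (R + W) = 5 + (-R - W) = 5 - R - W)
J(D) = 8
G(-22, b(5, 1 - 1*6)) + J(-12) = -22*(5 - 1*5 - (1 - 1*6)) + 8 = -22*(5 - 5 - (1 - 6)) + 8 = -22*(5 - 5 - 1*(-5)) + 8 = -22*(5 - 5 + 5) + 8 = -22*5 + 8 = -110 + 8 = -102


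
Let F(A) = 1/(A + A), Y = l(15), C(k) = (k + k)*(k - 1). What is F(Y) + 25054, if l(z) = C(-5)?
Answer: 3006481/120 ≈ 25054.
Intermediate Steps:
C(k) = 2*k*(-1 + k) (C(k) = (2*k)*(-1 + k) = 2*k*(-1 + k))
l(z) = 60 (l(z) = 2*(-5)*(-1 - 5) = 2*(-5)*(-6) = 60)
Y = 60
F(A) = 1/(2*A)
F(Y) + 25054 = (½)/60 + 25054 = (½)*(1/60) + 25054 = 1/120 + 25054 = 3006481/120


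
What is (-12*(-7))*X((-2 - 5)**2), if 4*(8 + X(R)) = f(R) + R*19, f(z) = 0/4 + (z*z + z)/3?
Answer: 36029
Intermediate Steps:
f(z) = z/3 + z**2/3 (f(z) = 0*(1/4) + (z**2 + z)*(1/3) = 0 + (z + z**2)*(1/3) = 0 + (z/3 + z**2/3) = z/3 + z**2/3)
X(R) = -8 + 19*R/4 + R*(1 + R)/12 (X(R) = -8 + (R*(1 + R)/3 + R*19)/4 = -8 + (R*(1 + R)/3 + 19*R)/4 = -8 + (19*R + R*(1 + R)/3)/4 = -8 + (19*R/4 + R*(1 + R)/12) = -8 + 19*R/4 + R*(1 + R)/12)
(-12*(-7))*X((-2 - 5)**2) = (-12*(-7))*(-8 + ((-2 - 5)**2)**2/12 + 29*(-2 - 5)**2/6) = 84*(-8 + ((-7)**2)**2/12 + (29/6)*(-7)**2) = 84*(-8 + (1/12)*49**2 + (29/6)*49) = 84*(-8 + (1/12)*2401 + 1421/6) = 84*(-8 + 2401/12 + 1421/6) = 84*(5147/12) = 36029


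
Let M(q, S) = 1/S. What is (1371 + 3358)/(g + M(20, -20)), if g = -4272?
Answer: -94580/85441 ≈ -1.1070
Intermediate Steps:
(1371 + 3358)/(g + M(20, -20)) = (1371 + 3358)/(-4272 + 1/(-20)) = 4729/(-4272 - 1/20) = 4729/(-85441/20) = 4729*(-20/85441) = -94580/85441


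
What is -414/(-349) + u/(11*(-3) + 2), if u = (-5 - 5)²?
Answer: -22066/10819 ≈ -2.0396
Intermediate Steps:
u = 100 (u = (-10)² = 100)
-414/(-349) + u/(11*(-3) + 2) = -414/(-349) + 100/(11*(-3) + 2) = -414*(-1/349) + 100/(-33 + 2) = 414/349 + 100/(-31) = 414/349 + 100*(-1/31) = 414/349 - 100/31 = -22066/10819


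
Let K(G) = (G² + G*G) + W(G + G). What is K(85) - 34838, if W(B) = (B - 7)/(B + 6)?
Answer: -3588125/176 ≈ -20387.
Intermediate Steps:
W(B) = (-7 + B)/(6 + B)
K(G) = 2*G² + (-7 + 2*G)/(6 + 2*G) (K(G) = (G² + G*G) + (-7 + (G + G))/(6 + (G + G)) = (G² + G²) + (-7 + 2*G)/(6 + 2*G) = 2*G² + (-7 + 2*G)/(6 + 2*G))
K(85) - 34838 = (-7 + 2*85 + 4*85²*(3 + 85))/(2*(3 + 85)) - 34838 = (½)*(-7 + 170 + 4*7225*88)/88 - 34838 = (½)*(1/88)*(-7 + 170 + 2543200) - 34838 = (½)*(1/88)*2543363 - 34838 = 2543363/176 - 34838 = -3588125/176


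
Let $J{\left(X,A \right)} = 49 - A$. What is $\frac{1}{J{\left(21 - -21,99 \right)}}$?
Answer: $- \frac{1}{50} \approx -0.02$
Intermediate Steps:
$\frac{1}{J{\left(21 - -21,99 \right)}} = \frac{1}{49 - 99} = \frac{1}{-50} = - \frac{1}{50}$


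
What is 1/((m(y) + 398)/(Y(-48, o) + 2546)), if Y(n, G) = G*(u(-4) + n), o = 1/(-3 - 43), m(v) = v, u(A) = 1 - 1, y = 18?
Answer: 29291/4784 ≈ 6.1227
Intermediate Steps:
u(A) = 0
o = -1/46 (o = 1/(-46) = -1/46 ≈ -0.021739)
Y(n, G) = G*n (Y(n, G) = G*(0 + n) = G*n)
1/((m(y) + 398)/(Y(-48, o) + 2546)) = 1/((18 + 398)/(-1/46*(-48) + 2546)) = 1/(416/(24/23 + 2546)) = 1/(416/(58582/23)) = 1/(416*(23/58582)) = 1/(4784/29291) = 29291/4784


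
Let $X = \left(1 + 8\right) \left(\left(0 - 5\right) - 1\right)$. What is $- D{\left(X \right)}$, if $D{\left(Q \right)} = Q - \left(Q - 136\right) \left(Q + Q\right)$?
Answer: $20574$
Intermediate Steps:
$X = -54$ ($X = 9 \left(-5 - 1\right) = 9 \left(-6\right) = -54$)
$D{\left(Q \right)} = Q - 2 Q \left(-136 + Q\right)$ ($D{\left(Q \right)} = Q - \left(-136 + Q\right) 2 Q = Q - 2 Q \left(-136 + Q\right)$)
$- D{\left(X \right)} = - \left(-54\right) \left(273 - -108\right) = - \left(-54\right) \left(273 + 108\right) = - \left(-54\right) 381 = \left(-1\right) \left(-20574\right) = 20574$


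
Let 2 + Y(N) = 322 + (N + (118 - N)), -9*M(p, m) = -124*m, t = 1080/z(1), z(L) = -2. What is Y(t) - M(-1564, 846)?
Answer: -11218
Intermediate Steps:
t = -540 (t = 1080/(-2) = 1080*(-1/2) = -540)
M(p, m) = 124*m/9 (M(p, m) = -(-124)*m/9 = 124*m/9)
Y(N) = 438 (Y(N) = -2 + (322 + (N + (118 - N))) = -2 + (322 + 118) = -2 + 440 = 438)
Y(t) - M(-1564, 846) = 438 - 124*846/9 = 438 - 1*11656 = 438 - 11656 = -11218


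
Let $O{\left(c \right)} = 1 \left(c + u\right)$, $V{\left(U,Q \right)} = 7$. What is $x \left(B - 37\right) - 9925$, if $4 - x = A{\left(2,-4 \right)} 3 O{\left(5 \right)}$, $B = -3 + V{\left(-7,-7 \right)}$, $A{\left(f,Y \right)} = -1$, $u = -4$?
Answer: $-10156$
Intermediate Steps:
$O{\left(c \right)} = -4 + c$ ($O{\left(c \right)} = 1 \left(c - 4\right) = 1 \left(-4 + c\right) = -4 + c$)
$B = 4$ ($B = -3 + 7 = 4$)
$x = 7$ ($x = 4 - \left(-1\right) 3 \left(-4 + 5\right) = 4 - \left(-3\right) 1 = 4 - -3 = 4 + 3 = 7$)
$x \left(B - 37\right) - 9925 = 7 \left(4 - 37\right) - 9925 = 7 \left(-33\right) - 9925 = -231 - 9925 = -10156$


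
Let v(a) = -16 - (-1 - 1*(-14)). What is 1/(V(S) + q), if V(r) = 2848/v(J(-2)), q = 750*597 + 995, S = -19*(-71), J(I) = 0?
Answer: 29/13010757 ≈ 2.2289e-6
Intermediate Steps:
v(a) = -29 (v(a) = -16 - (-1 + 14) = -16 - 1*13 = -16 - 13 = -29)
S = 1349
q = 448745 (q = 447750 + 995 = 448745)
V(r) = -2848/29 (V(r) = 2848/(-29) = 2848*(-1/29) = -2848/29)
1/(V(S) + q) = 1/(-2848/29 + 448745) = 1/(13010757/29) = 29/13010757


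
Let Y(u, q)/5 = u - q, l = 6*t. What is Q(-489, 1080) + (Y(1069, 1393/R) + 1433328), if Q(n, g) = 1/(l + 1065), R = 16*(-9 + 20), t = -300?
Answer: 186101619829/129360 ≈ 1.4386e+6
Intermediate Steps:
l = -1800 (l = 6*(-300) = -1800)
R = 176 (R = 16*11 = 176)
Y(u, q) = -5*q + 5*u (Y(u, q) = 5*(u - q) = -5*q + 5*u)
Q(n, g) = -1/735 (Q(n, g) = 1/(-1800 + 1065) = 1/(-735) = -1/735)
Q(-489, 1080) + (Y(1069, 1393/R) + 1433328) = -1/735 + ((-6965/176 + 5*1069) + 1433328) = -1/735 + ((-6965/176 + 5345) + 1433328) = -1/735 + (933755/176 + 1433328) = -1/735 + 253199483/176 = 186101619829/129360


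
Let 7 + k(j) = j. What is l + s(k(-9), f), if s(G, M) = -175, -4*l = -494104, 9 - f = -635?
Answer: 123351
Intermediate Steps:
f = 644 (f = 9 - 1*(-635) = 9 + 635 = 644)
k(j) = -7 + j
l = 123526 (l = -1/4*(-494104) = 123526)
l + s(k(-9), f) = 123526 - 175 = 123351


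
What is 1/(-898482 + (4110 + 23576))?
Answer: -1/870796 ≈ -1.1484e-6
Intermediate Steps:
1/(-898482 + (4110 + 23576)) = 1/(-898482 + 27686) = 1/(-870796) = -1/870796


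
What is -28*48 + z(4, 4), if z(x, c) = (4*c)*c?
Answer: -1280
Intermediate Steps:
z(x, c) = 4*c**2
-28*48 + z(4, 4) = -28*48 + 4*4**2 = -1344 + 4*16 = -1344 + 64 = -1280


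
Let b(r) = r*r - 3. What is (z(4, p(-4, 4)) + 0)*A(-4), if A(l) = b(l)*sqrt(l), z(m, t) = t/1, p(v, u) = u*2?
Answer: 208*I ≈ 208.0*I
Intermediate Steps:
b(r) = -3 + r**2 (b(r) = r**2 - 3 = -3 + r**2)
p(v, u) = 2*u
z(m, t) = t (z(m, t) = t*1 = t)
A(l) = sqrt(l)*(-3 + l**2) (A(l) = (-3 + l**2)*sqrt(l) = sqrt(l)*(-3 + l**2))
(z(4, p(-4, 4)) + 0)*A(-4) = (2*4 + 0)*(sqrt(-4)*(-3 + (-4)**2)) = (8 + 0)*((2*I)*(-3 + 16)) = 8*((2*I)*13) = 8*(26*I) = 208*I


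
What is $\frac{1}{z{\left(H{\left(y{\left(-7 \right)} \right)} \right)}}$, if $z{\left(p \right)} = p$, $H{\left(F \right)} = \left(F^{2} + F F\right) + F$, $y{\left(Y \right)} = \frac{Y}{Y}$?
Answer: $\frac{1}{3} \approx 0.33333$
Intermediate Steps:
$y{\left(Y \right)} = 1$
$H{\left(F \right)} = F + 2 F^{2}$ ($H{\left(F \right)} = \left(F^{2} + F^{2}\right) + F = 2 F^{2} + F = F + 2 F^{2}$)
$\frac{1}{z{\left(H{\left(y{\left(-7 \right)} \right)} \right)}} = \frac{1}{1 \left(1 + 2 \cdot 1\right)} = \frac{1}{1 \left(1 + 2\right)} = \frac{1}{1 \cdot 3} = \frac{1}{3}$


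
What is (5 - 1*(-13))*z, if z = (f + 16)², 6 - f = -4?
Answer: 12168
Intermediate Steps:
f = 10 (f = 6 - 1*(-4) = 6 + 4 = 10)
z = 676 (z = (10 + 16)² = 26² = 676)
(5 - 1*(-13))*z = (5 - 1*(-13))*676 = (5 + 13)*676 = 18*676 = 12168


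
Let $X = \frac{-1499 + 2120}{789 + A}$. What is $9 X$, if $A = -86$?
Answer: $\frac{5589}{703} \approx 7.9502$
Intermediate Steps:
$X = \frac{621}{703}$ ($X = \frac{-1499 + 2120}{789 - 86} = \frac{621}{703} \approx 0.88336$)
$9 X = 9 \cdot \frac{621}{703} = \frac{5589}{703}$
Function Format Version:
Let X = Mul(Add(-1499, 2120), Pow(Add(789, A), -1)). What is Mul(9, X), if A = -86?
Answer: Rational(5589, 703) ≈ 7.9502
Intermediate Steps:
X = Rational(621, 703) (X = Mul(Add(-1499, 2120), Pow(Add(789, -86), -1)) = Mul(621, Pow(703, -1)) = Mul(621, Rational(1, 703)) = Rational(621, 703) ≈ 0.88336)
Mul(9, X) = Mul(9, Rational(621, 703)) = Rational(5589, 703)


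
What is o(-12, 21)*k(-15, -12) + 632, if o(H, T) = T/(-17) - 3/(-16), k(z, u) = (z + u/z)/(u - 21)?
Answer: 1889595/2992 ≈ 631.55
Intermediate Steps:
k(z, u) = (z + u/z)/(-21 + u)
o(H, T) = 3/16 - T/17 (o(H, T) = T*(-1/17) - 3*(-1/16) = -T/17 + 3/16 = 3/16 - T/17)
o(-12, 21)*k(-15, -12) + 632 = (3/16 - 1/17*21)*((-12 + (-15)²)/((-15)*(-21 - 12))) + 632 = (3/16 - 21/17)*(-1/15*(-12 + 225)/(-33)) + 632 = -(-19)*(-1)*213/(272*33) + 632 = -285/272*71/165 + 632 = -1349/2992 + 632 = 1889595/2992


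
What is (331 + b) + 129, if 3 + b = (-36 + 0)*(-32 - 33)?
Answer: 2797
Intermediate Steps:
b = 2337 (b = -3 + (-36 + 0)*(-32 - 33) = -3 - 36*(-65) = -3 + 2340 = 2337)
(331 + b) + 129 = (331 + 2337) + 129 = 2668 + 129 = 2797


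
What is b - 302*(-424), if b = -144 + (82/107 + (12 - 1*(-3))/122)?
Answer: 1669670425/13054 ≈ 1.2790e+5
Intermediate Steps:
b = -1868167/13054 (b = -144 + (82*(1/107) + (12 + 3)*(1/122)) = -144 + (82/107 + 15*(1/122)) = -144 + (82/107 + 15/122) = -144 + 11609/13054 = -1868167/13054 ≈ -143.11)
b - 302*(-424) = -1868167/13054 - 302*(-424) = -1868167/13054 + 128048 = 1669670425/13054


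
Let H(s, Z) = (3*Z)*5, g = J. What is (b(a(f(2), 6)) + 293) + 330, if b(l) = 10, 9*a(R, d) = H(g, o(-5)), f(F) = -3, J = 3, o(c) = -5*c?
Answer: 633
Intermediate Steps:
g = 3
H(s, Z) = 15*Z
a(R, d) = 125/3 (a(R, d) = (15*(-5*(-5)))/9 = (15*25)/9 = (⅑)*375 = 125/3)
(b(a(f(2), 6)) + 293) + 330 = (10 + 293) + 330 = 303 + 330 = 633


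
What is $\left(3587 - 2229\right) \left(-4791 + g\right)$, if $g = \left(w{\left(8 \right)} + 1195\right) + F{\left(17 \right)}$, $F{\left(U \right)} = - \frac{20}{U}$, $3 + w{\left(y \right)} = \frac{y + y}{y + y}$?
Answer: $- \frac{83090588}{17} \approx -4.8877 \cdot 10^{6}$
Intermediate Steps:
$w{\left(y \right)} = -2$ ($w{\left(y \right)} = -3 + \frac{y + y}{y + y} = -3 + \frac{2 y}{2 y} = -3 + 2 y \frac{1}{2 y} = -3 + 1 = -2$)
$g = \frac{20261}{17}$ ($g = \left(-2 + 1195\right) - \frac{20}{17} = 1193 - \frac{20}{17} = \frac{20261}{17} \approx 1191.8$)
$\left(3587 - 2229\right) \left(-4791 + g\right) = \left(3587 - 2229\right) \left(-4791 + \frac{20261}{17}\right) = 1358 \left(- \frac{61186}{17}\right) = - \frac{83090588}{17}$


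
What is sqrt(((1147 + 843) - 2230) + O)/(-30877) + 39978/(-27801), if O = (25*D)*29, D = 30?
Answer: -4442/3089 - 3*sqrt(2390)/30877 ≈ -1.4428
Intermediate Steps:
O = 21750 (O = (25*30)*29 = 750*29 = 21750)
sqrt(((1147 + 843) - 2230) + O)/(-30877) + 39978/(-27801) = sqrt(((1147 + 843) - 2230) + 21750)/(-30877) + 39978/(-27801) = sqrt((1990 - 2230) + 21750)*(-1/30877) + 39978*(-1/27801) = sqrt(-240 + 21750)*(-1/30877) - 4442/3089 = sqrt(21510)*(-1/30877) - 4442/3089 = (3*sqrt(2390))*(-1/30877) - 4442/3089 = -3*sqrt(2390)/30877 - 4442/3089 = -4442/3089 - 3*sqrt(2390)/30877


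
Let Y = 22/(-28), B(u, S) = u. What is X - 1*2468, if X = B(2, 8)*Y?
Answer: -17287/7 ≈ -2469.6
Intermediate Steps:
Y = -11/14 (Y = 22*(-1/28) = -11/14 ≈ -0.78571)
X = -11/7 (X = 2*(-11/14) = -11/7 ≈ -1.5714)
X - 1*2468 = -11/7 - 1*2468 = -11/7 - 2468 = -17287/7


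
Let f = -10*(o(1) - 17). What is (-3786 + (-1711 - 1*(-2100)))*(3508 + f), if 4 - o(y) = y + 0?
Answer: -12392256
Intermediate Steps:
o(y) = 4 - y (o(y) = 4 - (y + 0) = 4 - y)
f = 140 (f = -10*((4 - 1*1) - 17) = -10*((4 - 1) - 17) = -10*(3 - 17) = -10*(-14) = 140)
(-3786 + (-1711 - 1*(-2100)))*(3508 + f) = (-3786 + (-1711 - 1*(-2100)))*(3508 + 140) = (-3786 + (-1711 + 2100))*3648 = (-3786 + 389)*3648 = -3397*3648 = -12392256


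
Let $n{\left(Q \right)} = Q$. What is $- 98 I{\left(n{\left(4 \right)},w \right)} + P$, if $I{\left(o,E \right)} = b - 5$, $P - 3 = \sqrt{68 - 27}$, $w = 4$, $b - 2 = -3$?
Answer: $591 + \sqrt{41} \approx 597.4$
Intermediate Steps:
$b = -1$ ($b = 2 - 3 = -1$)
$P = 3 + \sqrt{41}$ ($P = 3 + \sqrt{68 - 27} = 3 + \sqrt{41} \approx 9.4031$)
$I{\left(o,E \right)} = -6$ ($I{\left(o,E \right)} = -1 - 5 = -6$)
$- 98 I{\left(n{\left(4 \right)},w \right)} + P = \left(-98\right) \left(-6\right) + \left(3 + \sqrt{41}\right) = 588 + \left(3 + \sqrt{41}\right) = 591 + \sqrt{41}$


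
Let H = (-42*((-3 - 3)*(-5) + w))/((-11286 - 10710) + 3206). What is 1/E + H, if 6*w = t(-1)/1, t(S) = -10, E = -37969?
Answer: 4516432/71343751 ≈ 0.063305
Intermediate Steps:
w = -5/3 (w = (-10/1)/6 = (-10*1)/6 = (⅙)*(-10) = -5/3 ≈ -1.6667)
H = 119/1879 (H = (-42*((-3 - 3)*(-5) - 5/3))/((-11286 - 10710) + 3206) = (-42*(-6*(-5) - 5/3))/(-21996 + 3206) = -42*(30 - 5/3)/(-18790) = -42*85/3*(-1/18790) = -1190*(-1/18790) = 119/1879 ≈ 0.063332)
1/E + H = 1/(-37969) + 119/1879 = -1/37969 + 119/1879 = 4516432/71343751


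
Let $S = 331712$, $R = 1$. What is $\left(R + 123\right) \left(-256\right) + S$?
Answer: $299968$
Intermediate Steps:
$\left(R + 123\right) \left(-256\right) + S = \left(1 + 123\right) \left(-256\right) + 331712 = 124 \left(-256\right) + 331712 = -31744 + 331712 = 299968$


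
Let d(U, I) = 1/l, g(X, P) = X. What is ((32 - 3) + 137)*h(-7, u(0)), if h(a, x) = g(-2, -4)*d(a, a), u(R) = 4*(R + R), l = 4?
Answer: -83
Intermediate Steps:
u(R) = 8*R (u(R) = 4*(2*R) = 8*R)
d(U, I) = ¼ (d(U, I) = 1/4 = ¼)
h(a, x) = -½ (h(a, x) = -2*¼ = -½)
((32 - 3) + 137)*h(-7, u(0)) = ((32 - 3) + 137)*(-½) = (29 + 137)*(-½) = 166*(-½) = -83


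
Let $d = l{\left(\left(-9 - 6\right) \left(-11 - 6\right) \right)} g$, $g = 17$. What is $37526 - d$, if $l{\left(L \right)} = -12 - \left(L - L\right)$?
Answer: $37730$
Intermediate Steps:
$l{\left(L \right)} = -12$ ($l{\left(L \right)} = -12 - 0 = -12 + 0 = -12$)
$d = -204$ ($d = \left(-12\right) 17 = -204$)
$37526 - d = 37526 - -204 = 37526 + 204 = 37730$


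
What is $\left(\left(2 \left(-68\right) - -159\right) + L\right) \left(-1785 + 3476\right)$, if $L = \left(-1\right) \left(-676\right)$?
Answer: $1182009$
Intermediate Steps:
$L = 676$
$\left(\left(2 \left(-68\right) - -159\right) + L\right) \left(-1785 + 3476\right) = \left(\left(2 \left(-68\right) - -159\right) + 676\right) \left(-1785 + 3476\right) = \left(\left(-136 + 159\right) + 676\right) 1691 = \left(23 + 676\right) 1691 = 699 \cdot 1691 = 1182009$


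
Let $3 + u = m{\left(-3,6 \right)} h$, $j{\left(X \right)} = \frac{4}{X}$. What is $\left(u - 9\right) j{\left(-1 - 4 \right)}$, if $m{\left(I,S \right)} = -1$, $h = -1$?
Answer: $\frac{44}{5} \approx 8.8$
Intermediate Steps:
$u = -2$ ($u = -3 - -1 = -3 + 1 = -2$)
$\left(u - 9\right) j{\left(-1 - 4 \right)} = \left(-2 - 9\right) \frac{4}{-1 - 4} = - 11 \frac{4}{-1 - 4} = - 11 \frac{4}{-5} = - 11 \cdot 4 \left(- \frac{1}{5}\right) = \left(-11\right) \left(- \frac{4}{5}\right) = \frac{44}{5}$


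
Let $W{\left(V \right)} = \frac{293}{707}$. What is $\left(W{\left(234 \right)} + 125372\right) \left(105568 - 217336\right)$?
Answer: $- \frac{9906925179096}{707} \approx -1.4013 \cdot 10^{10}$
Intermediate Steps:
$W{\left(V \right)} = \frac{293}{707}$ ($W{\left(V \right)} = 293 \cdot \frac{1}{707} = \frac{293}{707}$)
$\left(W{\left(234 \right)} + 125372\right) \left(105568 - 217336\right) = \left(\frac{293}{707} + 125372\right) \left(105568 - 217336\right) = \frac{88638297}{707} \left(-111768\right) = - \frac{9906925179096}{707}$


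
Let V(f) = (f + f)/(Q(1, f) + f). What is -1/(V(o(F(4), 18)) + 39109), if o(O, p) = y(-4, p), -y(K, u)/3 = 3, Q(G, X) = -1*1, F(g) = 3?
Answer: -5/195554 ≈ -2.5568e-5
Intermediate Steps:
Q(G, X) = -1
y(K, u) = -9 (y(K, u) = -3*3 = -9)
o(O, p) = -9
V(f) = 2*f/(-1 + f) (V(f) = (f + f)/(-1 + f) = (2*f)/(-1 + f) = 2*f/(-1 + f))
-1/(V(o(F(4), 18)) + 39109) = -1/(2*(-9)/(-1 - 9) + 39109) = -1/(2*(-9)/(-10) + 39109) = -1/(2*(-9)*(-1/10) + 39109) = -1/(9/5 + 39109) = -1/195554/5 = -1*5/195554 = -5/195554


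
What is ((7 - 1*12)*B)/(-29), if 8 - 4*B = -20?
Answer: 35/29 ≈ 1.2069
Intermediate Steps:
B = 7 (B = 2 - 1/4*(-20) = 2 + 5 = 7)
((7 - 1*12)*B)/(-29) = ((7 - 1*12)*7)/(-29) = ((7 - 12)*7)*(-1/29) = -5*7*(-1/29) = -35*(-1/29) = 35/29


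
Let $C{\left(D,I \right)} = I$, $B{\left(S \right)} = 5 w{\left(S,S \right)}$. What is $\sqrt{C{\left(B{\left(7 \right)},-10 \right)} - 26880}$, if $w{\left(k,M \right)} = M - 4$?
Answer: $i \sqrt{26890} \approx 163.98 i$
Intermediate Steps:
$w{\left(k,M \right)} = -4 + M$
$B{\left(S \right)} = -20 + 5 S$ ($B{\left(S \right)} = 5 \left(-4 + S\right) = -20 + 5 S$)
$\sqrt{C{\left(B{\left(7 \right)},-10 \right)} - 26880} = \sqrt{-10 - 26880} = \sqrt{-26890} = i \sqrt{26890}$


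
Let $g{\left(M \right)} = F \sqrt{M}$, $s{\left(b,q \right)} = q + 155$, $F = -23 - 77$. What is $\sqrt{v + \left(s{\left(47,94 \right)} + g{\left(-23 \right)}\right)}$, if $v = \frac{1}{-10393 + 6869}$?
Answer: $\frac{5 \sqrt{30922219 - 12418576 i \sqrt{23}}}{1762} \approx 19.867 - 12.07 i$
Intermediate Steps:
$F = -100$ ($F = -23 - 77 = -100$)
$s{\left(b,q \right)} = 155 + q$
$g{\left(M \right)} = - 100 \sqrt{M}$
$v = - \frac{1}{3524}$ ($v = \frac{1}{-3524} = - \frac{1}{3524} \approx -0.00028377$)
$\sqrt{v + \left(s{\left(47,94 \right)} + g{\left(-23 \right)}\right)} = \sqrt{- \frac{1}{3524} + \left(\left(155 + 94\right) - 100 \sqrt{-23}\right)} = \sqrt{- \frac{1}{3524} + \left(249 - 100 i \sqrt{23}\right)} = \sqrt{\frac{877475}{3524} - 100 i \sqrt{23}}$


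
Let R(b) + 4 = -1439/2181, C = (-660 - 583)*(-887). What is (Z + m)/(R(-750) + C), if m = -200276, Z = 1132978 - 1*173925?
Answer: 1654892637/2404631758 ≈ 0.68821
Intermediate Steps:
C = 1102541 (C = -1243*(-887) = 1102541)
Z = 959053 (Z = 1132978 - 173925 = 959053)
R(b) = -10163/2181 (R(b) = -4 - 1439/2181 = -10163/2181)
(Z + m)/(R(-750) + C) = (959053 - 200276)/(-10163/2181 + 1102541) = 758777/(2404631758/2181) = 758777*(2181/2404631758) = 1654892637/2404631758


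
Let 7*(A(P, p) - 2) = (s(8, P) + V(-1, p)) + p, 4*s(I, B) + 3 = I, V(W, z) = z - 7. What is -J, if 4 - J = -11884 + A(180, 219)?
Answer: -47297/4 ≈ -11824.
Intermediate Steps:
V(W, z) = -7 + z
s(I, B) = -¾ + I/4
A(P, p) = 33/28 + 2*p/7 (A(P, p) = 2 + (((-¾ + (¼)*8) + (-7 + p)) + p)/7 = 2 + (((-¾ + 2) + (-7 + p)) + p)/7 = 2 + ((5/4 + (-7 + p)) + p)/7 = 2 + ((-23/4 + p) + p)/7 = 2 + (-23/4 + 2*p)/7 = 2 + (-23/28 + 2*p/7) = 33/28 + 2*p/7)
J = 47297/4 (J = 4 - (-11884 + (33/28 + (2/7)*219)) = 4 - (-11884 + (33/28 + 438/7)) = 4 - (-11884 + 255/4) = 4 - 1*(-47281/4) = 4 + 47281/4 = 47297/4 ≈ 11824.)
-J = -1*47297/4 = -47297/4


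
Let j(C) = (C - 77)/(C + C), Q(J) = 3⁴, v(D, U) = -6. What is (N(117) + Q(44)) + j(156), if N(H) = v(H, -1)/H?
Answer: 8445/104 ≈ 81.202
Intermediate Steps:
Q(J) = 81
j(C) = (-77 + C)/(2*C) (j(C) = (-77 + C)/((2*C)) = (-77 + C)*(1/(2*C)) = (-77 + C)/(2*C))
N(H) = -6/H
(N(117) + Q(44)) + j(156) = (-6/117 + 81) + (½)*(-77 + 156)/156 = (-6*1/117 + 81) + (½)*(1/156)*79 = (-2/39 + 81) + 79/312 = 3157/39 + 79/312 = 8445/104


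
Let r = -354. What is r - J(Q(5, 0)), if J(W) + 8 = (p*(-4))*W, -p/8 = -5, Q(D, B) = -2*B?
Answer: -346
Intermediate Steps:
p = 40 (p = -8*(-5) = 40)
J(W) = -8 - 160*W (J(W) = -8 + (40*(-4))*W = -8 - 160*W)
r - J(Q(5, 0)) = -354 - (-8 - (-320)*0) = -354 - (-8 - 160*0) = -354 - (-8 + 0) = -354 - 1*(-8) = -354 + 8 = -346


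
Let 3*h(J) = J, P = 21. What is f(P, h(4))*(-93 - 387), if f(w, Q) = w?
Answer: -10080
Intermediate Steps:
h(J) = J/3
f(P, h(4))*(-93 - 387) = 21*(-93 - 387) = 21*(-480) = -10080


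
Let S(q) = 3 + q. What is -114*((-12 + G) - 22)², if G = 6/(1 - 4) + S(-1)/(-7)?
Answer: -7354824/49 ≈ -1.5010e+5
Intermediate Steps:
G = -16/7 (G = 6/(1 - 4) + (3 - 1)/(-7) = 6/(-3) + 2*(-⅐) = 6*(-⅓) - 2/7 = -2 - 2/7 = -16/7 ≈ -2.2857)
-114*((-12 + G) - 22)² = -114*((-12 - 16/7) - 22)² = -114*(-100/7 - 22)² = -114*(-254/7)² = -114*64516/49 = -7354824/49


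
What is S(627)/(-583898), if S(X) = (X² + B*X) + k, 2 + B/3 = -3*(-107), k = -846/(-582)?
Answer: -13762491/8091158 ≈ -1.7009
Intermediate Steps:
k = 141/97 (k = -846*(-1/582) = 141/97 ≈ 1.4536)
B = 957 (B = -6 + 3*(-3*(-107)) = -6 + 3*321 = -6 + 963 = 957)
S(X) = 141/97 + X² + 957*X (S(X) = (X² + 957*X) + 141/97 = 141/97 + X² + 957*X)
S(627)/(-583898) = (141/97 + 627² + 957*627)/(-583898) = (141/97 + 393129 + 600039)*(-1/583898) = (96337437/97)*(-1/583898) = -13762491/8091158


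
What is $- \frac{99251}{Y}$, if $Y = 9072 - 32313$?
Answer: $\frac{99251}{23241} \approx 4.2705$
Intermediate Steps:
$Y = -23241$ ($Y = 9072 - 32313 = -23241$)
$- \frac{99251}{Y} = - \frac{99251}{-23241} = \left(-99251\right) \left(- \frac{1}{23241}\right) = \frac{99251}{23241}$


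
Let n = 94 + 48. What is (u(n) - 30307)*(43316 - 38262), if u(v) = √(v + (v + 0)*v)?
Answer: -153171578 + 5054*√20306 ≈ -1.5245e+8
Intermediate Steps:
n = 142
u(v) = √(v + v²) (u(v) = √(v + v*v) = √(v + v²))
(u(n) - 30307)*(43316 - 38262) = (√(142*(1 + 142)) - 30307)*(43316 - 38262) = (√(142*143) - 30307)*5054 = (√20306 - 30307)*5054 = (-30307 + √20306)*5054 = -153171578 + 5054*√20306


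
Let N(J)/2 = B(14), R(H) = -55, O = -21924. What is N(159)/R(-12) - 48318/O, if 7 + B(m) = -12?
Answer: 581767/200970 ≈ 2.8948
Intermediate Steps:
B(m) = -19 (B(m) = -7 - 12 = -19)
N(J) = -38 (N(J) = 2*(-19) = -38)
N(159)/R(-12) - 48318/O = -38/(-55) - 48318/(-21924) = -38*(-1/55) - 48318*(-1/21924) = 38/55 + 8053/3654 = 581767/200970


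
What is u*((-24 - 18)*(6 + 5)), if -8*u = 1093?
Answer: 252483/4 ≈ 63121.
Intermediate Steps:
u = -1093/8 (u = -⅛*1093 = -1093/8 ≈ -136.63)
u*((-24 - 18)*(6 + 5)) = -1093*(-24 - 18)*(6 + 5)/8 = -(-22953)*11/4 = -1093/8*(-462) = 252483/4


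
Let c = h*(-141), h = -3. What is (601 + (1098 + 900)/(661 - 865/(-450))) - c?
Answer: 10799834/59663 ≈ 181.01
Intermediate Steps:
c = 423 (c = -3*(-141) = 423)
(601 + (1098 + 900)/(661 - 865/(-450))) - c = (601 + (1098 + 900)/(661 - 865/(-450))) - 1*423 = (601 + 1998/(661 - 865*(-1/450))) - 423 = (601 + 1998/(661 + 173/90)) - 423 = (601 + 1998/(59663/90)) - 423 = (601 + 1998*(90/59663)) - 423 = (601 + 179820/59663) - 423 = 36037283/59663 - 423 = 10799834/59663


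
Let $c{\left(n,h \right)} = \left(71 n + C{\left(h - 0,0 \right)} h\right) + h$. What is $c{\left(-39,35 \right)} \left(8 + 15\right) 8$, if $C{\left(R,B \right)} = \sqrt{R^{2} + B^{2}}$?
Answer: $-277656$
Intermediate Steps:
$C{\left(R,B \right)} = \sqrt{B^{2} + R^{2}}$
$c{\left(n,h \right)} = h + 71 n + h \sqrt{h^{2}}$ ($c{\left(n,h \right)} = \left(71 n + \sqrt{0^{2} + \left(h - 0\right)^{2}} h\right) + h = \left(71 n + \sqrt{0 + \left(h + 0\right)^{2}} h\right) + h = \left(71 n + \sqrt{0 + h^{2}} h\right) + h = \left(71 n + \sqrt{h^{2}} h\right) + h = \left(71 n + h \sqrt{h^{2}}\right) + h = h + 71 n + h \sqrt{h^{2}}$)
$c{\left(-39,35 \right)} \left(8 + 15\right) 8 = \left(35 + 71 \left(-39\right) + 35 \sqrt{35^{2}}\right) \left(8 + 15\right) 8 = \left(35 - 2769 + 35 \sqrt{1225}\right) 23 \cdot 8 = \left(35 - 2769 + 35 \cdot 35\right) 184 = \left(35 - 2769 + 1225\right) 184 = \left(-1509\right) 184 = -277656$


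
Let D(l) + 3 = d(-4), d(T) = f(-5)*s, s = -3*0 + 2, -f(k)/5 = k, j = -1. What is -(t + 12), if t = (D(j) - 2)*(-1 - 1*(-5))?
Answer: -192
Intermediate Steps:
f(k) = -5*k
s = 2 (s = 0 + 2 = 2)
d(T) = 50 (d(T) = -5*(-5)*2 = 25*2 = 50)
D(l) = 47 (D(l) = -3 + 50 = 47)
t = 180 (t = (47 - 2)*(-1 - 1*(-5)) = 45*(-1 + 5) = 45*4 = 180)
-(t + 12) = -(180 + 12) = -1*192 = -192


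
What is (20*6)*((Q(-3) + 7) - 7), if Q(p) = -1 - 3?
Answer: -480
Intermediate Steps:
Q(p) = -4
(20*6)*((Q(-3) + 7) - 7) = (20*6)*((-4 + 7) - 7) = 120*(3 - 7) = 120*(-4) = -480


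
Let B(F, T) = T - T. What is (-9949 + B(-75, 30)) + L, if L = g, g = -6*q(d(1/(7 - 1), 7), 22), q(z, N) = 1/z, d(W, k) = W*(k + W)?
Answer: -428023/43 ≈ -9954.0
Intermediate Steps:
d(W, k) = W*(W + k)
B(F, T) = 0
g = -216/43 (g = -6*(7 - 1)/(1/(7 - 1) + 7) = -6*6/(1/6 + 7) = -6/((1/6)*(43/6)) = -6/43/36 = -6*36/43 = -216/43 ≈ -5.0233)
L = -216/43 ≈ -5.0233
(-9949 + B(-75, 30)) + L = (-9949 + 0) - 216/43 = -9949 - 216/43 = -428023/43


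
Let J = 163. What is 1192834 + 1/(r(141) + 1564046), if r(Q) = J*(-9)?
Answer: 1863897358887/1562579 ≈ 1.1928e+6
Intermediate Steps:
r(Q) = -1467 (r(Q) = 163*(-9) = -1467)
1192834 + 1/(r(141) + 1564046) = 1192834 + 1/(-1467 + 1564046) = 1192834 + 1/1562579 = 1863897358887/1562579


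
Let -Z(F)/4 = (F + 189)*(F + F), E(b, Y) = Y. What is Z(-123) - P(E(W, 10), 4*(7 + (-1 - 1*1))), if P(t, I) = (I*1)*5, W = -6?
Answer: 64844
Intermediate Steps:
P(t, I) = 5*I (P(t, I) = I*5 = 5*I)
Z(F) = -8*F*(189 + F) (Z(F) = -4*(F + 189)*(F + F) = -4*(189 + F)*2*F = -8*F*(189 + F))
Z(-123) - P(E(W, 10), 4*(7 + (-1 - 1*1))) = -8*(-123)*(189 - 123) - 5*4*(7 + (-1 - 1*1)) = -8*(-123)*66 - 5*4*(7 + (-1 - 1)) = 64944 - 5*4*(7 - 2) = 64944 - 5*4*5 = 64944 - 5*20 = 64944 - 1*100 = 64944 - 100 = 64844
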